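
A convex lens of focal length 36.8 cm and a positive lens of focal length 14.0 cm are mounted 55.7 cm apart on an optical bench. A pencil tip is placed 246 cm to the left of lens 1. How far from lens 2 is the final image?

Lens 1: 1/d_i1 = 1/f₁ − 1/d_o1 = 1/(36.8) − 1/(246) = 0.02311, so d_i1 = 43.27 cm.
The intermediate image is 43.27 cm to the right of lens 1, which is 55.7 − (43.27) = 12.43 cm to the left of lens 2, so d_o2 = +12.43 cm.
Lens 2: 1/d_i2 = 1/f₂ − 1/d_o2 = 1/(14.0) − 1/(12.43) = -0.009022, so d_i2 = -111 cm.
The final image is virtual, 111 cm to the left of lens 2 (overall magnification ≈ -1.6).

111 cm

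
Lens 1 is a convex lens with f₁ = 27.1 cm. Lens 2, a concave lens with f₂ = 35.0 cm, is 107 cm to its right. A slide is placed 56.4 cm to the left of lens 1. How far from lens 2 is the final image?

21.4 cm

Lens 1: 1/d_i1 = 1/f₁ − 1/d_o1 = 1/(27.1) − 1/(56.4) = 0.01917, so d_i1 = 52.17 cm.
The intermediate image is 52.17 cm to the right of lens 1, which is 107 − (52.17) = 54.83 cm to the left of lens 2, so d_o2 = +54.83 cm.
Lens 2 is diverging, so f₂ = −35.0 cm.
Lens 2: 1/d_i2 = 1/f₂ − 1/d_o2 = 1/(-35.0) − 1/(54.83) = -0.04681, so d_i2 = -21.4 cm.
The final image is virtual, 21.4 cm to the left of lens 2 (overall magnification ≈ -0.36).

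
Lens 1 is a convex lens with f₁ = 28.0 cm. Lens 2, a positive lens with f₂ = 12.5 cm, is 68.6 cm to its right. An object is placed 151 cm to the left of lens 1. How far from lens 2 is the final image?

19.7 cm

Lens 1: 1/d_i1 = 1/f₁ − 1/d_o1 = 1/(28.0) − 1/(151) = 0.02909, so d_i1 = 34.37 cm.
The intermediate image is 34.37 cm to the right of lens 1, which is 68.6 − (34.37) = 34.23 cm to the left of lens 2, so d_o2 = +34.23 cm.
Lens 2: 1/d_i2 = 1/f₂ − 1/d_o2 = 1/(12.5) − 1/(34.23) = 0.05079, so d_i2 = 19.7 cm.
The final image is real, 19.7 cm to the right of lens 2 (overall magnification ≈ 0.13).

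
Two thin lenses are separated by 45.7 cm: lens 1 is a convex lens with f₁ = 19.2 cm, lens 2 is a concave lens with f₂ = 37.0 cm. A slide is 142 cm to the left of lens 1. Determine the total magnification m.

m = -0.0956

Lens 1: 1/d_i1 = 1/(19.2) − 1/(142) = 0.04504, so d_i1 = 22.20 cm; m₁ = −d_i1/d_o1 = -0.1563.
d_o2 = 45.7 − (22.20) = 23.50 cm.
f₂ = −37.0 cm (diverging).
Lens 2: 1/d_i2 = 1/(-37.0) − 1/(23.50) = -0.06958, so d_i2 = -14.37 cm; m₂ = −d_i2/d_o2 = +0.6116.
m = m₁·m₂ = (-0.1563)(+0.6116) = -0.0956.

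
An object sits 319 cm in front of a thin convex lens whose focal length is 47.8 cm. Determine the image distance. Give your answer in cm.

56.2 cm

Thin-lens equation: 1/v = 1/f − 1/u = 1/(47.80) − 1/(319) = 0.02092 − 0.003135 = 0.01779, so v = 56.2 cm.
The image is real, inverted and reduced, on the far side of the lens.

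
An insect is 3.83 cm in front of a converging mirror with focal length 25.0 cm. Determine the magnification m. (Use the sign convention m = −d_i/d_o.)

m = +1.18

1/d_i = 1/f − 1/d_o = 1/(25.00) − 1/(3.83) = -0.2211, so d_i = -4.523 cm.
m = −d_i/d_o = −(-4.523)/(3.83) = +1.18.
The image is virtual, upright and enlarged, behind the mirror.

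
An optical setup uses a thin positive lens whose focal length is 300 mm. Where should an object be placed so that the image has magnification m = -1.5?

500 mm

m = −d_i/d_o ⇒ d_i = −m·d_o.
1/f = 1/d_o + 1/d_i = 1/d_o − 1/(m·d_o) = (1 − 1/m)/d_o, so d_o = f(1 − 1/m) = (300.0)(1 − 1/(-1.5)) = 500 mm.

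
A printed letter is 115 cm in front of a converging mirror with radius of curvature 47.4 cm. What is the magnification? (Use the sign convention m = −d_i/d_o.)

f = R/2 = 47.4/2 = 23.70 cm.
1/d_i = 1/f − 1/d_o = 1/(23.70) − 1/(115) = 0.03350, so d_i = 29.85 cm.
m = −d_i/d_o = −(29.85)/(115) = -0.260.
The image is real, inverted and reduced, in front of the mirror.

m = -0.260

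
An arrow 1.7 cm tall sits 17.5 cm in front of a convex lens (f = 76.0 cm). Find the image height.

2.21 cm

1/d_i = 1/f − 1/d_o = 1/(76.00) − 1/(17.5) = -0.04398, so d_i = -22.74 cm.
m = −d_i/d_o = +1.299.
|h_i| = |m|·h_o = 1.299 × 1.7 = 2.21 cm. The image is virtual, upright and enlarged, on the same side as the object.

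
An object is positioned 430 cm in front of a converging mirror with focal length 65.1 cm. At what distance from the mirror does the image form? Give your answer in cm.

Mirror equation: 1/d_i = 1/f − 1/d_o = 1/(65.10) − 1/(430) = 0.01536 − 0.002326 = 0.01304, so d_i = 76.7 cm.
The image is real, inverted and reduced, in front of the mirror.

76.7 cm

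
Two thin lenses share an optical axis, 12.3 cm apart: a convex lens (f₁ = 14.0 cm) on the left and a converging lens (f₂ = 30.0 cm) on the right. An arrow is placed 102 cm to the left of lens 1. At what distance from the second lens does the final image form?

Lens 1: 1/d_i1 = 1/f₁ − 1/d_o1 = 1/(14.0) − 1/(102) = 0.06162, so d_i1 = 16.23 cm.
The intermediate image is 16.23 cm to the right of lens 1, which lies 3.930 cm to the right of lens 2 — a virtual object — so d_o2 = −3.930 cm.
Lens 2: 1/d_i2 = 1/f₂ − 1/d_o2 = 1/(30.0) − 1/(-3.930) = 0.2878, so d_i2 = 3.47 cm.
The final image is real, 3.47 cm to the right of lens 2 (overall magnification ≈ -0.14).

3.47 cm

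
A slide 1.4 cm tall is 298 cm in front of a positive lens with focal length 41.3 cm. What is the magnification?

1/d_i = 1/f − 1/d_o = 1/(41.30) − 1/(298) = 0.02086, so d_i = 47.94 cm.
m = −d_i/d_o = −(47.94)/(298) = -0.161.
The image is real, inverted and reduced, on the far side of the lens.

m = -0.161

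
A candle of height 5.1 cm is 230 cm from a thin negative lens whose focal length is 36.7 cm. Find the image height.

For a negative lens, f = -36.7 cm.
1/d_i = 1/f − 1/d_o = 1/(-36.70) − 1/(230) = -0.03160, so d_i = -31.65 cm.
m = −d_i/d_o = +0.1376.
|h_i| = |m|·h_o = 0.1376 × 5.1 = 0.702 cm. The image is virtual, upright and reduced, on the same side as the object.

0.702 cm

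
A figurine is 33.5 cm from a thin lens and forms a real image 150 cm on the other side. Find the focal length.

Real image ⇒ d_i = +150 cm.
1/f = 1/d_o + 1/d_i = 1/(33.5) + 1/(150) = 0.03652, so f = 27.4 cm.
Since f is positive, the thin lens is converging.

f = 27.4 cm (converging)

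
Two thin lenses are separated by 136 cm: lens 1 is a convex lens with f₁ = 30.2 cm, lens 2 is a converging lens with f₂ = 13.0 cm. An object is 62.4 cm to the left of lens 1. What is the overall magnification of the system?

m = +0.189

Lens 1: 1/d_i1 = 1/(30.2) − 1/(62.4) = 0.01709, so d_i1 = 58.52 cm; m₁ = −d_i1/d_o1 = -0.9378.
d_o2 = 136 − (58.52) = 77.48 cm.
Lens 2: 1/d_i2 = 1/(13.0) − 1/(77.48) = 0.06402, so d_i2 = 15.62 cm; m₂ = −d_i2/d_o2 = -0.2016.
m = m₁·m₂ = (-0.9378)(-0.2016) = +0.189.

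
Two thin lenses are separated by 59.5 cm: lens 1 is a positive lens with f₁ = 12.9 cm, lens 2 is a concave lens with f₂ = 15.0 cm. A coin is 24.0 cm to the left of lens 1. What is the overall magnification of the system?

Lens 1: 1/d_i1 = 1/(12.9) − 1/(24.0) = 0.03585, so d_i1 = 27.89 cm; m₁ = −d_i1/d_o1 = -1.162.
d_o2 = 59.5 − (27.89) = 31.61 cm.
f₂ = −15.0 cm (diverging).
Lens 2: 1/d_i2 = 1/(-15.0) − 1/(31.61) = -0.09830, so d_i2 = -10.17 cm; m₂ = −d_i2/d_o2 = +0.3218.
m = m₁·m₂ = (-1.162)(+0.3218) = -0.374.

m = -0.374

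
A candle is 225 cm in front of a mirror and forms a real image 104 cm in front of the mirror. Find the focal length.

f = 71.1 cm (concave)

Real image ⇒ d_i = +104 cm.
1/f = 1/d_o + 1/d_i = 1/(225) + 1/(104) = 0.01406, so f = 71.1 cm.
Since f is positive, the mirror is concave.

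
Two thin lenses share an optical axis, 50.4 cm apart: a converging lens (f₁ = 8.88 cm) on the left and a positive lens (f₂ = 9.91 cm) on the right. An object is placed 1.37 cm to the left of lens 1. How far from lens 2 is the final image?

12.2 cm

Lens 1: 1/d_i1 = 1/f₁ − 1/d_o1 = 1/(8.88) − 1/(1.37) = -0.6173, so d_i1 = -1.620 cm.
The intermediate image is 1.620 cm to the left of lens 1 (virtual), which is 50.4 − (-1.620) = 52.02 cm to the left of lens 2, so d_o2 = +52.02 cm.
Lens 2: 1/d_i2 = 1/f₂ − 1/d_o2 = 1/(9.91) − 1/(52.02) = 0.08168, so d_i2 = 12.2 cm.
The final image is real, 12.2 cm to the right of lens 2 (overall magnification ≈ -0.28).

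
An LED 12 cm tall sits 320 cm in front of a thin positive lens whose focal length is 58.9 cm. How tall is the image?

2.71 cm

1/d_i = 1/f − 1/d_o = 1/(58.90) − 1/(320) = 0.01385, so d_i = 72.19 cm.
m = −d_i/d_o = -0.2256.
|h_i| = |m|·h_o = 0.2256 × 12 = 2.71 cm. The image is real, inverted and reduced, on the far side of the lens.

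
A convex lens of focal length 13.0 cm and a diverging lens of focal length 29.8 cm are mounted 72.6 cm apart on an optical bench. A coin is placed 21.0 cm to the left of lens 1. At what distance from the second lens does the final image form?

Lens 1: 1/d_i1 = 1/f₁ − 1/d_o1 = 1/(13.0) − 1/(21.0) = 0.02930, so d_i1 = 34.12 cm.
The intermediate image is 34.12 cm to the right of lens 1, which is 72.6 − (34.12) = 38.48 cm to the left of lens 2, so d_o2 = +38.48 cm.
Lens 2 is diverging, so f₂ = −29.8 cm.
Lens 2: 1/d_i2 = 1/f₂ − 1/d_o2 = 1/(-29.8) − 1/(38.48) = -0.05954, so d_i2 = -16.8 cm.
The final image is virtual, 16.8 cm to the left of lens 2 (overall magnification ≈ -0.71).

16.8 cm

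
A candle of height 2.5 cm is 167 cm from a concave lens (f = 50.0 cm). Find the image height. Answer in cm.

0.576 cm

For a concave lens, f = -50.0 cm.
1/d_i = 1/f − 1/d_o = 1/(-50.00) − 1/(167) = -0.02599, so d_i = -38.48 cm.
m = −d_i/d_o = +0.2304.
|h_i| = |m|·h_o = 0.2304 × 2.5 = 0.576 cm. The image is virtual, upright and reduced, on the same side as the object.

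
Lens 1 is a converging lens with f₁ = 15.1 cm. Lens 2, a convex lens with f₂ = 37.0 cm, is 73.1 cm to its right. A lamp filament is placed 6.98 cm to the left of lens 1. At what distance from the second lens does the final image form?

64.9 cm

Lens 1: 1/d_i1 = 1/f₁ − 1/d_o1 = 1/(15.1) − 1/(6.98) = -0.07704, so d_i1 = -12.98 cm.
The intermediate image is 12.98 cm to the left of lens 1 (virtual), which is 73.1 − (-12.98) = 86.08 cm to the left of lens 2, so d_o2 = +86.08 cm.
Lens 2: 1/d_i2 = 1/f₂ − 1/d_o2 = 1/(37.0) − 1/(86.08) = 0.01541, so d_i2 = 64.9 cm.
The final image is real, 64.9 cm to the right of lens 2 (overall magnification ≈ -1.4).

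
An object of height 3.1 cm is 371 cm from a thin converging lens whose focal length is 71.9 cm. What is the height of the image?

0.745 cm

1/d_i = 1/f − 1/d_o = 1/(71.90) − 1/(371) = 0.01121, so d_i = 89.18 cm.
m = −d_i/d_o = -0.2404.
|h_i| = |m|·h_o = 0.2404 × 3.1 = 0.745 cm. The image is real, inverted and reduced, on the far side of the lens.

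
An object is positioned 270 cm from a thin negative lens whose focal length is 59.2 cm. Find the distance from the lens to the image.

For a negative lens, f = -59.2 cm.
Thin-lens equation: 1/d_i = 1/f − 1/d_o = 1/(-59.20) − 1/(270) = -0.01689 − 0.003704 = -0.02060, so d_i = -48.6 cm.
The image is virtual, upright and reduced, on the same side as the object.

48.6 cm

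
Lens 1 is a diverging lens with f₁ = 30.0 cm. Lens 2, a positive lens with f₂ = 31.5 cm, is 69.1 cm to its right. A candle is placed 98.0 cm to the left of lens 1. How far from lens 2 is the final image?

Lens 1 is diverging, so f₁ = −30.0 cm.
Lens 1: 1/d_i1 = 1/f₁ − 1/d_o1 = 1/(-30.0) − 1/(98.0) = -0.04354, so d_i1 = -22.97 cm.
The intermediate image is 22.97 cm to the left of lens 1 (virtual), which is 69.1 − (-22.97) = 92.07 cm to the left of lens 2, so d_o2 = +92.07 cm.
Lens 2: 1/d_i2 = 1/f₂ − 1/d_o2 = 1/(31.5) − 1/(92.07) = 0.02088, so d_i2 = 47.9 cm.
The final image is real, 47.9 cm to the right of lens 2 (overall magnification ≈ -0.12).

47.9 cm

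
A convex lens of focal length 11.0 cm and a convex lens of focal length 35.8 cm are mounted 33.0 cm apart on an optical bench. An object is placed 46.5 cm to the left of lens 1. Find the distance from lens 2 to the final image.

Lens 1: 1/d_i1 = 1/f₁ − 1/d_o1 = 1/(11.0) − 1/(46.5) = 0.06940, so d_i1 = 14.41 cm.
The intermediate image is 14.41 cm to the right of lens 1, which is 33.0 − (14.41) = 18.59 cm to the left of lens 2, so d_o2 = +18.59 cm.
Lens 2: 1/d_i2 = 1/f₂ − 1/d_o2 = 1/(35.8) − 1/(18.59) = -0.02586, so d_i2 = -38.7 cm.
The final image is virtual, 38.7 cm to the left of lens 2 (overall magnification ≈ -0.64).

38.7 cm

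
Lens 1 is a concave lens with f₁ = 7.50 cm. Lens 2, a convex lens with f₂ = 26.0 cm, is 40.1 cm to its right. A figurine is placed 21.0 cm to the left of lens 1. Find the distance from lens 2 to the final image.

Lens 1 is diverging, so f₁ = −7.50 cm.
Lens 1: 1/d_i1 = 1/f₁ − 1/d_o1 = 1/(-7.50) − 1/(21.0) = -0.1810, so d_i1 = -5.526 cm.
The intermediate image is 5.526 cm to the left of lens 1 (virtual), which is 40.1 − (-5.526) = 45.63 cm to the left of lens 2, so d_o2 = +45.63 cm.
Lens 2: 1/d_i2 = 1/f₂ − 1/d_o2 = 1/(26.0) − 1/(45.63) = 0.01655, so d_i2 = 60.4 cm.
The final image is real, 60.4 cm to the right of lens 2 (overall magnification ≈ -0.35).

60.4 cm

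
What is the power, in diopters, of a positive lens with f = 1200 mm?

f = 120 cm = 1.20 m.
P = 1/f = 1/(1.20 m) = +0.833 D.

P = +0.833 D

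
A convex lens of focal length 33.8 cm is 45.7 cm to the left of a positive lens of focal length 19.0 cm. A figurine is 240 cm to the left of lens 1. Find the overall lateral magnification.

Lens 1: 1/d_i1 = 1/(33.8) − 1/(240) = 0.02542, so d_i1 = 39.34 cm; m₁ = −d_i1/d_o1 = -0.1639.
d_o2 = 45.7 − (39.34) = 6.360 cm.
Lens 2: 1/d_i2 = 1/(19.0) − 1/(6.360) = -0.1046, so d_i2 = -9.560 cm; m₂ = −d_i2/d_o2 = +1.503.
m = m₁·m₂ = (-0.1639)(+1.503) = -0.246.

m = -0.246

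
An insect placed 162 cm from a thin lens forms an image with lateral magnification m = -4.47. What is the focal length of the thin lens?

f = 132 cm (converging)

m = −d_i/d_o ⇒ d_i = −m·d_o = −(-4.47)·(162) = 724.1 cm.
1/f = 1/d_o + 1/d_i = 1/(162) + 1/(724.1) = 0.007554, so f = 132 cm.
Since f is positive, the thin lens is converging.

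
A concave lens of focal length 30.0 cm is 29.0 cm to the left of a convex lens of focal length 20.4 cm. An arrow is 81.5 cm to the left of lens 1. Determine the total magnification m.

f₁ = −30.0 cm (diverging).
Lens 1: 1/d_i1 = 1/(-30.0) − 1/(81.5) = -0.04560, so d_i1 = -21.93 cm; m₁ = −d_i1/d_o1 = +0.2691.
d_o2 = 29.0 − (-21.93) = 50.93 cm.
Lens 2: 1/d_i2 = 1/(20.4) − 1/(50.93) = 0.02938, so d_i2 = 34.03 cm; m₂ = −d_i2/d_o2 = -0.6682.
m = m₁·m₂ = (+0.2691)(-0.6682) = -0.180.

m = -0.180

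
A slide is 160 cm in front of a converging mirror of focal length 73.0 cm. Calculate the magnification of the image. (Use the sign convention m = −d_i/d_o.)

1/d_i = 1/f − 1/d_o = 1/(73.00) − 1/(160) = 0.007449, so d_i = 134.3 cm.
m = −d_i/d_o = −(134.3)/(160) = -0.839.
The image is real, inverted and reduced, in front of the mirror.

m = -0.839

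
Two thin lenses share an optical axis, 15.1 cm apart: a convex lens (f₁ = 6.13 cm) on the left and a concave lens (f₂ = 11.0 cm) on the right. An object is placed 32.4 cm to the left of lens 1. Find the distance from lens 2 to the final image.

4.47 cm

Lens 1: 1/d_i1 = 1/f₁ − 1/d_o1 = 1/(6.13) − 1/(32.4) = 0.1323, so d_i1 = 7.560 cm.
The intermediate image is 7.560 cm to the right of lens 1, which is 15.1 − (7.560) = 7.540 cm to the left of lens 2, so d_o2 = +7.540 cm.
Lens 2 is diverging, so f₂ = −11.0 cm.
Lens 2: 1/d_i2 = 1/f₂ − 1/d_o2 = 1/(-11.0) − 1/(7.540) = -0.2235, so d_i2 = -4.47 cm.
The final image is virtual, 4.47 cm to the left of lens 2 (overall magnification ≈ -0.14).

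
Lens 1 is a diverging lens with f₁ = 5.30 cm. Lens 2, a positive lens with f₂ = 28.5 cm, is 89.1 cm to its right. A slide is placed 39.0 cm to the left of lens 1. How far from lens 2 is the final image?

40.9 cm

Lens 1 is diverging, so f₁ = −5.30 cm.
Lens 1: 1/d_i1 = 1/f₁ − 1/d_o1 = 1/(-5.30) − 1/(39.0) = -0.2143, so d_i1 = -4.666 cm.
The intermediate image is 4.666 cm to the left of lens 1 (virtual), which is 89.1 − (-4.666) = 93.77 cm to the left of lens 2, so d_o2 = +93.77 cm.
Lens 2: 1/d_i2 = 1/f₂ − 1/d_o2 = 1/(28.5) − 1/(93.77) = 0.02442, so d_i2 = 40.9 cm.
The final image is real, 40.9 cm to the right of lens 2 (overall magnification ≈ -0.052).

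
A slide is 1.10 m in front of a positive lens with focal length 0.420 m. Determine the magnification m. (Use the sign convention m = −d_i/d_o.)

m = -0.618

1/d_i = 1/f − 1/d_o = 1/(0.4200) − 1/(1.10) = 1.472, so d_i = 0.6794 m.
m = −d_i/d_o = −(0.6794)/(1.10) = -0.618.
The image is real, inverted and reduced, on the far side of the lens.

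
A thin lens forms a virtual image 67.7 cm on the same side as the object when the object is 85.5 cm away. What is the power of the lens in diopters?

P = -0.308 D

Virtual image ⇒ d_i = −67.7 cm.
1/f = 1/d_o + 1/d_i = 1/(85.5) + 1/(-67.7) = -0.003075 cm⁻¹.
f = -325.2 cm = -3.252 m, so P = 1/f = -0.308 D.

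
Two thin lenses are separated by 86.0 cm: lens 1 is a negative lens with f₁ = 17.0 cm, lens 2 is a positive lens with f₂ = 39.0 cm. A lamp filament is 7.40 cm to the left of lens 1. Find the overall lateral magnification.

f₁ = −17.0 cm (diverging).
Lens 1: 1/d_i1 = 1/(-17.0) − 1/(7.40) = -0.1940, so d_i1 = -5.156 cm; m₁ = −d_i1/d_o1 = +0.6968.
d_o2 = 86.0 − (-5.156) = 91.16 cm.
Lens 2: 1/d_i2 = 1/(39.0) − 1/(91.16) = 0.01467, so d_i2 = 68.16 cm; m₂ = −d_i2/d_o2 = -0.7477.
m = m₁·m₂ = (+0.6968)(-0.7477) = -0.521.

m = -0.521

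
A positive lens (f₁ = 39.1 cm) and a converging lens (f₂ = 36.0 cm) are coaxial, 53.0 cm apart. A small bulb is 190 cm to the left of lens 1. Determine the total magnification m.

m = -0.289

Lens 1: 1/d_i1 = 1/(39.1) − 1/(190) = 0.02031, so d_i1 = 49.23 cm; m₁ = −d_i1/d_o1 = -0.2591.
d_o2 = 53.0 − (49.23) = 3.770 cm.
Lens 2: 1/d_i2 = 1/(36.0) − 1/(3.770) = -0.2375, so d_i2 = -4.211 cm; m₂ = −d_i2/d_o2 = +1.117.
m = m₁·m₂ = (-0.2591)(+1.117) = -0.289.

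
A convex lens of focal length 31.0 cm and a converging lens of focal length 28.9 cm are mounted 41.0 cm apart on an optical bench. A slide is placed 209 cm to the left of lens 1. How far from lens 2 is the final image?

Lens 1: 1/d_i1 = 1/f₁ − 1/d_o1 = 1/(31.0) − 1/(209) = 0.02747, so d_i1 = 36.40 cm.
The intermediate image is 36.40 cm to the right of lens 1, which is 41.0 − (36.40) = 4.600 cm to the left of lens 2, so d_o2 = +4.600 cm.
Lens 2: 1/d_i2 = 1/f₂ − 1/d_o2 = 1/(28.9) − 1/(4.600) = -0.1828, so d_i2 = -5.47 cm.
The final image is virtual, 5.47 cm to the left of lens 2 (overall magnification ≈ -0.21).

5.47 cm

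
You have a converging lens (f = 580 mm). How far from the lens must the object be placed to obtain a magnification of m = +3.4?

409 mm

m = −d_i/d_o ⇒ d_i = −m·d_o.
1/f = 1/d_o + 1/d_i = 1/d_o − 1/(m·d_o) = (1 − 1/m)/d_o, so d_o = f(1 − 1/m) = (580.0)(1 − 1/(+3.4)) = 409 mm.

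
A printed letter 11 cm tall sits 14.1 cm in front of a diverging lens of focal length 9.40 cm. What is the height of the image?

For a diverging lens, f = -9.40 cm.
1/d_i = 1/f − 1/d_o = 1/(-9.400) − 1/(14.1) = -0.1773, so d_i = -5.640 cm.
m = −d_i/d_o = +0.4000.
|h_i| = |m|·h_o = 0.4000 × 11 = 4.40 cm. The image is virtual, upright and reduced, on the same side as the object.

4.40 cm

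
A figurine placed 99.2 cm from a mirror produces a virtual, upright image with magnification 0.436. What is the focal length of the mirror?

m = −d_i/d_o ⇒ d_i = −m·d_o = −(+0.436)·(99.2) = -43.25 cm.
1/f = 1/d_o + 1/d_i = 1/(99.2) + 1/(-43.25) = -0.01304, so f = -76.7 cm.
Since f is negative, the mirror is convex.

f = -76.7 cm (convex)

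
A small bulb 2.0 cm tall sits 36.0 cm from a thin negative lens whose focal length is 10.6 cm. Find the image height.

0.455 cm

For a negative lens, f = -10.6 cm.
1/d_i = 1/f − 1/d_o = 1/(-10.60) − 1/(36.0) = -0.1221, so d_i = -8.189 cm.
m = −d_i/d_o = +0.2275.
|h_i| = |m|·h_o = 0.2275 × 2.0 = 0.455 cm. The image is virtual, upright and reduced, on the same side as the object.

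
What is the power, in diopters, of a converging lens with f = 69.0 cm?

P = +1.45 D

f = 69.0 cm = 0.690 m.
P = 1/f = 1/(0.690 m) = +1.45 D.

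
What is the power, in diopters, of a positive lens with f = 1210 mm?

f = 121 cm = 1.21 m.
P = 1/f = 1/(1.21 m) = +0.826 D.

P = +0.826 D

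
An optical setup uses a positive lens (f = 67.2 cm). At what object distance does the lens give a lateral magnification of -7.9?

m = −d_i/d_o ⇒ d_i = −m·d_o.
1/f = 1/d_o + 1/d_i = 1/d_o − 1/(m·d_o) = (1 − 1/m)/d_o, so d_o = f(1 − 1/m) = (67.20)(1 − 1/(-7.9)) = 75.7 cm.

75.7 cm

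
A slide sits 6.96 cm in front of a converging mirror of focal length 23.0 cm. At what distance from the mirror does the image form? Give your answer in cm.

Mirror equation: 1/q = 1/f − 1/p = 1/(23.00) − 1/(6.96) = 0.04348 − 0.1437 = -0.1002, so q = -9.98 cm.
The image is virtual, upright and enlarged, behind the mirror.

9.98 cm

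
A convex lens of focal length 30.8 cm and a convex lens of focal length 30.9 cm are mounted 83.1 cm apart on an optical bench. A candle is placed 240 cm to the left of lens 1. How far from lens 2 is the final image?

Lens 1: 1/d_i1 = 1/f₁ − 1/d_o1 = 1/(30.8) − 1/(240) = 0.02830, so d_i1 = 35.33 cm.
The intermediate image is 35.33 cm to the right of lens 1, which is 83.1 − (35.33) = 47.77 cm to the left of lens 2, so d_o2 = +47.77 cm.
Lens 2: 1/d_i2 = 1/f₂ − 1/d_o2 = 1/(30.9) − 1/(47.77) = 0.01143, so d_i2 = 87.5 cm.
The final image is real, 87.5 cm to the right of lens 2 (overall magnification ≈ 0.27).

87.5 cm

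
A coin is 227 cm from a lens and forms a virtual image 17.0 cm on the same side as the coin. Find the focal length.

Virtual image ⇒ d_i = −17.0 cm.
1/f = 1/d_o + 1/d_i = 1/(227) + 1/(-17.0) = -0.05442, so f = -18.4 cm.
Since f is negative, the lens is diverging.

f = -18.4 cm (diverging)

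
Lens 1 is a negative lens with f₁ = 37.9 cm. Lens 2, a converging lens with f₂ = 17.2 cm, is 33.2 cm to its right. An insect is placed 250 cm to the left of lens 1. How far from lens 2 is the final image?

23.2 cm

Lens 1 is diverging, so f₁ = −37.9 cm.
Lens 1: 1/d_i1 = 1/f₁ − 1/d_o1 = 1/(-37.9) − 1/(250) = -0.03039, so d_i1 = -32.91 cm.
The intermediate image is 32.91 cm to the left of lens 1 (virtual), which is 33.2 − (-32.91) = 66.11 cm to the left of lens 2, so d_o2 = +66.11 cm.
Lens 2: 1/d_i2 = 1/f₂ − 1/d_o2 = 1/(17.2) − 1/(66.11) = 0.04301, so d_i2 = 23.2 cm.
The final image is real, 23.2 cm to the right of lens 2 (overall magnification ≈ -0.046).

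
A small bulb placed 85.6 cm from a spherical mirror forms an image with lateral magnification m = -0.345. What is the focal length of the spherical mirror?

m = −d_i/d_o ⇒ d_i = −m·d_o = −(-0.345)·(85.6) = 29.53 cm.
1/f = 1/d_o + 1/d_i = 1/(85.6) + 1/(29.53) = 0.04555, so f = 22.0 cm.
Since f is positive, the spherical mirror is concave.

f = 22.0 cm (concave)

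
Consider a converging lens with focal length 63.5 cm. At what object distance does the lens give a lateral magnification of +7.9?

m = −d_i/d_o ⇒ d_i = −m·d_o.
1/f = 1/d_o + 1/d_i = 1/d_o − 1/(m·d_o) = (1 − 1/m)/d_o, so d_o = f(1 − 1/m) = (63.50)(1 − 1/(+7.9)) = 55.5 cm.

55.5 cm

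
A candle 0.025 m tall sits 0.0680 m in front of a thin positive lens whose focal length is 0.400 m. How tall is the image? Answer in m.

1/d_i = 1/f − 1/d_o = 1/(0.4000) − 1/(0.0680) = -12.21, so d_i = -0.08193 m.
m = −d_i/d_o = +1.205.
|h_i| = |m|·h_o = 1.205 × 0.025 = 0.0301 m. The image is virtual, upright and enlarged, on the same side as the object.

0.0301 m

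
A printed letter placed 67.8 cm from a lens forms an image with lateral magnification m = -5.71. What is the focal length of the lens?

m = −d_i/d_o ⇒ d_i = −m·d_o = −(-5.71)·(67.8) = 387.1 cm.
1/f = 1/d_o + 1/d_i = 1/(67.8) + 1/(387.1) = 0.01733, so f = 57.7 cm.
Since f is positive, the lens is converging.

f = 57.7 cm (converging)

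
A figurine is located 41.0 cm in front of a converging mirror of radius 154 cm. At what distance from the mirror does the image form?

f = R/2 = 154/2 = 77.00 cm.
Mirror equation: 1/s_i = 1/f − 1/s_o = 1/(77.00) − 1/(41.0) = 0.01299 − 0.02439 = -0.01140, so s_i = -87.7 cm.
The image is virtual, upright and enlarged, behind the mirror.

87.7 cm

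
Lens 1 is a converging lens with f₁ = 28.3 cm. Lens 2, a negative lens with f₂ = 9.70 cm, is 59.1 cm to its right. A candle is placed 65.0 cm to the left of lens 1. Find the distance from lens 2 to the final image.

Lens 1: 1/d_i1 = 1/f₁ − 1/d_o1 = 1/(28.3) − 1/(65.0) = 0.01995, so d_i1 = 50.12 cm.
The intermediate image is 50.12 cm to the right of lens 1, which is 59.1 − (50.12) = 8.980 cm to the left of lens 2, so d_o2 = +8.980 cm.
Lens 2 is diverging, so f₂ = −9.70 cm.
Lens 2: 1/d_i2 = 1/f₂ − 1/d_o2 = 1/(-9.70) − 1/(8.980) = -0.2145, so d_i2 = -4.66 cm.
The final image is virtual, 4.66 cm to the left of lens 2 (overall magnification ≈ -0.40).

4.66 cm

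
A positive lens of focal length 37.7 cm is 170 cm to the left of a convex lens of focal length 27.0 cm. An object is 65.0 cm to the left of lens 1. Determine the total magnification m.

Lens 1: 1/d_i1 = 1/(37.7) − 1/(65.0) = 0.01114, so d_i1 = 89.76 cm; m₁ = −d_i1/d_o1 = -1.381.
d_o2 = 170 − (89.76) = 80.24 cm.
Lens 2: 1/d_i2 = 1/(27.0) − 1/(80.24) = 0.02457, so d_i2 = 40.69 cm; m₂ = −d_i2/d_o2 = -0.5071.
m = m₁·m₂ = (-1.381)(-0.5071) = +0.700.

m = +0.700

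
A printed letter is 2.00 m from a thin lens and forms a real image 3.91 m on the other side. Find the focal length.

Real image ⇒ d_i = +3.91 m.
1/f = 1/d_o + 1/d_i = 1/(2.00) + 1/(3.91) = 0.7558, so f = 1.32 m.
Since f is positive, the thin lens is converging.

f = 1.32 m (converging)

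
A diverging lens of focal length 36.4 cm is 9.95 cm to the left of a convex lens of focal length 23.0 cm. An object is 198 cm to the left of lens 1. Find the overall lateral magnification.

m = -0.202

f₁ = −36.4 cm (diverging).
Lens 1: 1/d_i1 = 1/(-36.4) − 1/(198) = -0.03252, so d_i1 = -30.75 cm; m₁ = −d_i1/d_o1 = +0.1553.
d_o2 = 9.95 − (-30.75) = 40.70 cm.
Lens 2: 1/d_i2 = 1/(23.0) − 1/(40.70) = 0.01891, so d_i2 = 52.89 cm; m₂ = −d_i2/d_o2 = -1.299.
m = m₁·m₂ = (+0.1553)(-1.299) = -0.202.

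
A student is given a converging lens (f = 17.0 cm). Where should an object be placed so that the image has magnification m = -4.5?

20.8 cm

m = −d_i/d_o ⇒ d_i = −m·d_o.
1/f = 1/d_o + 1/d_i = 1/d_o − 1/(m·d_o) = (1 − 1/m)/d_o, so d_o = f(1 − 1/m) = (17.00)(1 − 1/(-4.5)) = 20.8 cm.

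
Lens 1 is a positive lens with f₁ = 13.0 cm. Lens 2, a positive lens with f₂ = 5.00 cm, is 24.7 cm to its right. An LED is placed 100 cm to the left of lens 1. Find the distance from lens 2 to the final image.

Lens 1: 1/d_i1 = 1/f₁ − 1/d_o1 = 1/(13.0) − 1/(100) = 0.06692, so d_i1 = 14.94 cm.
The intermediate image is 14.94 cm to the right of lens 1, which is 24.7 − (14.94) = 9.760 cm to the left of lens 2, so d_o2 = +9.760 cm.
Lens 2: 1/d_i2 = 1/f₂ − 1/d_o2 = 1/(5.00) − 1/(9.760) = 0.09754, so d_i2 = 10.3 cm.
The final image is real, 10.3 cm to the right of lens 2 (overall magnification ≈ 0.16).

10.3 cm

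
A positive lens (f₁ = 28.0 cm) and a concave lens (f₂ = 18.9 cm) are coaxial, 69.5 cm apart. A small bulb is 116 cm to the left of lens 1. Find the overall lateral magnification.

Lens 1: 1/d_i1 = 1/(28.0) − 1/(116) = 0.02709, so d_i1 = 36.91 cm; m₁ = −d_i1/d_o1 = -0.3182.
d_o2 = 69.5 − (36.91) = 32.59 cm.
f₂ = −18.9 cm (diverging).
Lens 2: 1/d_i2 = 1/(-18.9) − 1/(32.59) = -0.08359, so d_i2 = -11.96 cm; m₂ = −d_i2/d_o2 = +0.3671.
m = m₁·m₂ = (-0.3182)(+0.3671) = -0.117.

m = -0.117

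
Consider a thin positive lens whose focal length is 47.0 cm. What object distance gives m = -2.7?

m = −d_i/d_o ⇒ d_i = −m·d_o.
1/f = 1/d_o + 1/d_i = 1/d_o − 1/(m·d_o) = (1 − 1/m)/d_o, so d_o = f(1 − 1/m) = (47.00)(1 − 1/(-2.7)) = 64.4 cm.

64.4 cm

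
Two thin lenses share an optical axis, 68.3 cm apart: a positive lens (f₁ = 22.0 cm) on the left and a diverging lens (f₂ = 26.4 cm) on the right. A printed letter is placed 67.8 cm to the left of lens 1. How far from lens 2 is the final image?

15.2 cm

Lens 1: 1/d_i1 = 1/f₁ − 1/d_o1 = 1/(22.0) − 1/(67.8) = 0.03071, so d_i1 = 32.57 cm.
The intermediate image is 32.57 cm to the right of lens 1, which is 68.3 − (32.57) = 35.73 cm to the left of lens 2, so d_o2 = +35.73 cm.
Lens 2 is diverging, so f₂ = −26.4 cm.
Lens 2: 1/d_i2 = 1/f₂ − 1/d_o2 = 1/(-26.4) − 1/(35.73) = -0.06587, so d_i2 = -15.2 cm.
The final image is virtual, 15.2 cm to the left of lens 2 (overall magnification ≈ -0.20).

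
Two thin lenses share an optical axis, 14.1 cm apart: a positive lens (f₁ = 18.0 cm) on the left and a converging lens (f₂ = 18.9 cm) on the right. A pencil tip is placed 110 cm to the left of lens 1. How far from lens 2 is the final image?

Lens 1: 1/d_i1 = 1/f₁ − 1/d_o1 = 1/(18.0) − 1/(110) = 0.04646, so d_i1 = 21.52 cm.
The intermediate image is 21.52 cm to the right of lens 1, which lies 7.420 cm to the right of lens 2 — a virtual object — so d_o2 = −7.420 cm.
Lens 2: 1/d_i2 = 1/f₂ − 1/d_o2 = 1/(18.9) − 1/(-7.420) = 0.1877, so d_i2 = 5.33 cm.
The final image is real, 5.33 cm to the right of lens 2 (overall magnification ≈ -0.14).

5.33 cm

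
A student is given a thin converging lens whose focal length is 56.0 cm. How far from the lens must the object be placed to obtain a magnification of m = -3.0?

m = −d_i/d_o ⇒ d_i = −m·d_o.
1/f = 1/d_o + 1/d_i = 1/d_o − 1/(m·d_o) = (1 − 1/m)/d_o, so d_o = f(1 − 1/m) = (56.00)(1 − 1/(-3.0)) = 74.7 cm.

74.7 cm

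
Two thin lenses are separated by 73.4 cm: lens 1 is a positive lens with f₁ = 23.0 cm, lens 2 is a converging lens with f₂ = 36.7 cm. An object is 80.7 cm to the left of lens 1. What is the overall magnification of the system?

m = +3.23

Lens 1: 1/d_i1 = 1/(23.0) − 1/(80.7) = 0.03109, so d_i1 = 32.17 cm; m₁ = −d_i1/d_o1 = -0.3986.
d_o2 = 73.4 − (32.17) = 41.23 cm.
Lens 2: 1/d_i2 = 1/(36.7) − 1/(41.23) = 0.002994, so d_i2 = 334.0 cm; m₂ = −d_i2/d_o2 = -8.102.
m = m₁·m₂ = (-0.3986)(-8.102) = +3.23.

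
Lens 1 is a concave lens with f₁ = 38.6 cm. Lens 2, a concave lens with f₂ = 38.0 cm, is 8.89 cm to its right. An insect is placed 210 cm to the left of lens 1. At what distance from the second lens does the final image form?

Lens 1 is diverging, so f₁ = −38.6 cm.
Lens 1: 1/d_i1 = 1/f₁ − 1/d_o1 = 1/(-38.6) − 1/(210) = -0.03067, so d_i1 = -32.61 cm.
The intermediate image is 32.61 cm to the left of lens 1 (virtual), which is 8.89 − (-32.61) = 41.50 cm to the left of lens 2, so d_o2 = +41.50 cm.
Lens 2 is diverging, so f₂ = −38.0 cm.
Lens 2: 1/d_i2 = 1/f₂ − 1/d_o2 = 1/(-38.0) − 1/(41.50) = -0.05041, so d_i2 = -19.8 cm.
The final image is virtual, 19.8 cm to the left of lens 2 (overall magnification ≈ 0.074).

19.8 cm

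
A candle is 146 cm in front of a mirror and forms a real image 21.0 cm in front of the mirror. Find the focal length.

f = 18.4 cm (concave)

Real image ⇒ d_i = +21.0 cm.
1/f = 1/d_o + 1/d_i = 1/(146) + 1/(21.0) = 0.05447, so f = 18.4 cm.
Since f is positive, the mirror is concave.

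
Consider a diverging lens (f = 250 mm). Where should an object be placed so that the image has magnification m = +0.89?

For a diverging lens, f = -250 mm.
m = −d_i/d_o ⇒ d_i = −m·d_o.
1/f = 1/d_o + 1/d_i = 1/d_o − 1/(m·d_o) = (1 − 1/m)/d_o, so d_o = f(1 − 1/m) = (-250.0)(1 − 1/(+0.89)) = 30.9 mm.

30.9 mm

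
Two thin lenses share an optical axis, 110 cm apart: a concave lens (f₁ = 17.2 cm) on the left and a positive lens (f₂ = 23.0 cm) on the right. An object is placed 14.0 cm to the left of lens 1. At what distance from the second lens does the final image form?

Lens 1 is diverging, so f₁ = −17.2 cm.
Lens 1: 1/d_i1 = 1/f₁ − 1/d_o1 = 1/(-17.2) − 1/(14.0) = -0.1296, so d_i1 = -7.718 cm.
The intermediate image is 7.718 cm to the left of lens 1 (virtual), which is 110 − (-7.718) = 117.7 cm to the left of lens 2, so d_o2 = +117.7 cm.
Lens 2: 1/d_i2 = 1/f₂ − 1/d_o2 = 1/(23.0) − 1/(117.7) = 0.03498, so d_i2 = 28.6 cm.
The final image is real, 28.6 cm to the right of lens 2 (overall magnification ≈ -0.13).

28.6 cm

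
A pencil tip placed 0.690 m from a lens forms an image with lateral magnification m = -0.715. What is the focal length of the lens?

f = 0.288 m (converging)

m = −d_i/d_o ⇒ d_i = −m·d_o = −(-0.715)·(0.690) = 0.4934 m.
1/f = 1/d_o + 1/d_i = 1/(0.690) + 1/(0.4934) = 3.476, so f = 0.288 m.
Since f is positive, the lens is converging.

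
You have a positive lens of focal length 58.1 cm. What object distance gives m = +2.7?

36.6 cm

m = −d_i/d_o ⇒ d_i = −m·d_o.
1/f = 1/d_o + 1/d_i = 1/d_o − 1/(m·d_o) = (1 − 1/m)/d_o, so d_o = f(1 − 1/m) = (58.10)(1 − 1/(+2.7)) = 36.6 cm.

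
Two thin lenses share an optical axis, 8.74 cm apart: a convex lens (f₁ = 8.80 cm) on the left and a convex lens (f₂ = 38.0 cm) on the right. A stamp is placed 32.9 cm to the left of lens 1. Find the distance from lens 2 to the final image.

Lens 1: 1/d_i1 = 1/f₁ − 1/d_o1 = 1/(8.80) − 1/(32.9) = 0.08324, so d_i1 = 12.01 cm.
The intermediate image is 12.01 cm to the right of lens 1, which lies 3.270 cm to the right of lens 2 — a virtual object — so d_o2 = −3.270 cm.
Lens 2: 1/d_i2 = 1/f₂ − 1/d_o2 = 1/(38.0) − 1/(-3.270) = 0.3321, so d_i2 = 3.01 cm.
The final image is real, 3.01 cm to the right of lens 2 (overall magnification ≈ -0.34).

3.01 cm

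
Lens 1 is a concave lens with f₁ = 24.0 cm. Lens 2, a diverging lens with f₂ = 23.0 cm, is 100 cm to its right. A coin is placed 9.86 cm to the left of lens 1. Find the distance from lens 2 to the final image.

Lens 1 is diverging, so f₁ = −24.0 cm.
Lens 1: 1/d_i1 = 1/f₁ − 1/d_o1 = 1/(-24.0) − 1/(9.86) = -0.1431, so d_i1 = -6.989 cm.
The intermediate image is 6.989 cm to the left of lens 1 (virtual), which is 100 − (-6.989) = 107.0 cm to the left of lens 2, so d_o2 = +107.0 cm.
Lens 2 is diverging, so f₂ = −23.0 cm.
Lens 2: 1/d_i2 = 1/f₂ − 1/d_o2 = 1/(-23.0) − 1/(107.0) = -0.05282, so d_i2 = -18.9 cm.
The final image is virtual, 18.9 cm to the left of lens 2 (overall magnification ≈ 0.13).

18.9 cm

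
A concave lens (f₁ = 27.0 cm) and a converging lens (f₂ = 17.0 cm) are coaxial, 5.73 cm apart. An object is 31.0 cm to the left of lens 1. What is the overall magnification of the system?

f₁ = −27.0 cm (diverging).
Lens 1: 1/d_i1 = 1/(-27.0) − 1/(31.0) = -0.06930, so d_i1 = -14.43 cm; m₁ = −d_i1/d_o1 = +0.4655.
d_o2 = 5.73 − (-14.43) = 20.16 cm.
Lens 2: 1/d_i2 = 1/(17.0) − 1/(20.16) = 0.009220, so d_i2 = 108.5 cm; m₂ = −d_i2/d_o2 = -5.380.
m = m₁·m₂ = (+0.4655)(-5.380) = -2.50.

m = -2.50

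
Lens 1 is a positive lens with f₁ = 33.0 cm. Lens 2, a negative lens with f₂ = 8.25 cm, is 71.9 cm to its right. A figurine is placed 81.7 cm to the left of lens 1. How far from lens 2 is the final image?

5.50 cm

Lens 1: 1/d_i1 = 1/f₁ − 1/d_o1 = 1/(33.0) − 1/(81.7) = 0.01806, so d_i1 = 55.36 cm.
The intermediate image is 55.36 cm to the right of lens 1, which is 71.9 − (55.36) = 16.54 cm to the left of lens 2, so d_o2 = +16.54 cm.
Lens 2 is diverging, so f₂ = −8.25 cm.
Lens 2: 1/d_i2 = 1/f₂ − 1/d_o2 = 1/(-8.25) − 1/(16.54) = -0.1817, so d_i2 = -5.50 cm.
The final image is virtual, 5.50 cm to the left of lens 2 (overall magnification ≈ -0.23).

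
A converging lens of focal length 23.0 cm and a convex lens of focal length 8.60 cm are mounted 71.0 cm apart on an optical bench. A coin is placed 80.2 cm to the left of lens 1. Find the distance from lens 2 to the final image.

11.1 cm

Lens 1: 1/d_i1 = 1/f₁ − 1/d_o1 = 1/(23.0) − 1/(80.2) = 0.03101, so d_i1 = 32.25 cm.
The intermediate image is 32.25 cm to the right of lens 1, which is 71.0 − (32.25) = 38.75 cm to the left of lens 2, so d_o2 = +38.75 cm.
Lens 2: 1/d_i2 = 1/f₂ − 1/d_o2 = 1/(8.60) − 1/(38.75) = 0.09047, so d_i2 = 11.1 cm.
The final image is real, 11.1 cm to the right of lens 2 (overall magnification ≈ 0.11).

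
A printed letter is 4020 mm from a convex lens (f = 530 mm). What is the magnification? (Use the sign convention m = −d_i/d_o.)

m = -0.152

1/d_i = 1/f − 1/d_o = 1/(530.0) − 1/(4020) = 0.001638, so d_i = 610.5 mm.
m = −d_i/d_o = −(610.5)/(4020) = -0.152.
The image is real, inverted and reduced, on the far side of the lens.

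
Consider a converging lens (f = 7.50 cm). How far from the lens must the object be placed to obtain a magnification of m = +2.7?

4.72 cm

m = −d_i/d_o ⇒ d_i = −m·d_o.
1/f = 1/d_o + 1/d_i = 1/d_o − 1/(m·d_o) = (1 − 1/m)/d_o, so d_o = f(1 − 1/m) = (7.500)(1 − 1/(+2.7)) = 4.72 cm.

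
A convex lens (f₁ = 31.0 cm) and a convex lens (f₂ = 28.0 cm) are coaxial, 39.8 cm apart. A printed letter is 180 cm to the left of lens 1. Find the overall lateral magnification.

m = -0.227

Lens 1: 1/d_i1 = 1/(31.0) − 1/(180) = 0.02670, so d_i1 = 37.45 cm; m₁ = −d_i1/d_o1 = -0.2081.
d_o2 = 39.8 − (37.45) = 2.350 cm.
Lens 2: 1/d_i2 = 1/(28.0) − 1/(2.350) = -0.3898, so d_i2 = -2.565 cm; m₂ = −d_i2/d_o2 = +1.092.
m = m₁·m₂ = (-0.2081)(+1.092) = -0.227.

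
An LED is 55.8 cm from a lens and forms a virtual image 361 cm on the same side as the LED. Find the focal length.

Virtual image ⇒ d_i = −361 cm.
1/f = 1/d_o + 1/d_i = 1/(55.8) + 1/(-361) = 0.01515, so f = 66.0 cm.
Since f is positive, the lens is converging.

f = 66.0 cm (converging)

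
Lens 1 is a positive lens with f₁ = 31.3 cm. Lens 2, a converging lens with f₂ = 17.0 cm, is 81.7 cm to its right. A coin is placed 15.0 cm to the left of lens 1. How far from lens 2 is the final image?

Lens 1: 1/d_i1 = 1/f₁ − 1/d_o1 = 1/(31.3) − 1/(15.0) = -0.03472, so d_i1 = -28.80 cm.
The intermediate image is 28.80 cm to the left of lens 1 (virtual), which is 81.7 − (-28.80) = 110.5 cm to the left of lens 2, so d_o2 = +110.5 cm.
Lens 2: 1/d_i2 = 1/f₂ − 1/d_o2 = 1/(17.0) − 1/(110.5) = 0.04977, so d_i2 = 20.1 cm.
The final image is real, 20.1 cm to the right of lens 2 (overall magnification ≈ -0.35).

20.1 cm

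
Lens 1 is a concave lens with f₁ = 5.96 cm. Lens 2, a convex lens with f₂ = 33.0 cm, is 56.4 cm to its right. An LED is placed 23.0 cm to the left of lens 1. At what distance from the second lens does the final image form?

71.7 cm

Lens 1 is diverging, so f₁ = −5.96 cm.
Lens 1: 1/d_i1 = 1/f₁ − 1/d_o1 = 1/(-5.96) − 1/(23.0) = -0.2113, so d_i1 = -4.733 cm.
The intermediate image is 4.733 cm to the left of lens 1 (virtual), which is 56.4 − (-4.733) = 61.13 cm to the left of lens 2, so d_o2 = +61.13 cm.
Lens 2: 1/d_i2 = 1/f₂ − 1/d_o2 = 1/(33.0) − 1/(61.13) = 0.01394, so d_i2 = 71.7 cm.
The final image is real, 71.7 cm to the right of lens 2 (overall magnification ≈ -0.24).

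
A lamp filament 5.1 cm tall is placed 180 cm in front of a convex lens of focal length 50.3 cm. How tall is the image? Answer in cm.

1.98 cm

1/d_i = 1/f − 1/d_o = 1/(50.30) − 1/(180) = 0.01433, so d_i = 69.81 cm.
m = −d_i/d_o = -0.3878.
|h_i| = |m|·h_o = 0.3878 × 5.1 = 1.98 cm. The image is real, inverted and reduced, on the far side of the lens.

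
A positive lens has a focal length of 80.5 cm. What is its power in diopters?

f = 80.5 cm = 0.805 m.
P = 1/f = 1/(0.805 m) = +1.24 D.

P = +1.24 D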